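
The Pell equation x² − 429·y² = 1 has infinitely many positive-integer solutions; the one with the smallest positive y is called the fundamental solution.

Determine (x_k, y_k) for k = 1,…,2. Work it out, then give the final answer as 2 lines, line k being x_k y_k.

1524095 73584
4645731138049 224298012960

√429 = [20; 1,2,2,9,1,12,1,9,2,2,1,40, …], period ℓ=12 (even) → k=11
k=0  a_k=20  p_k/q_k = 20/1
k=1  a_k=1  p_k/q_k = 21/1
…
k=3  a_k=2  p_k/q_k = 145/7
k=4  a_k=9  p_k/q_k = 1367/66
k=5  a_k=1  p_k/q_k = 1512/73
k=6  a_k=12  p_k/q_k = 19511/942
k=7  a_k=1  p_k/q_k = 21023/1015
k=8  a_k=9  p_k/q_k = 208718/10077
k=9  a_k=2  p_k/q_k = 438459/21169
k=10  a_k=2  p_k/q_k = 1085636/52415
k=11  a_k=1  p_k/q_k = 1524095/73584
→ (1524095, 73584).  Check: 1524095²=2322865569025, 429·73584²=2322865569024, difference 1.
(x_2, y_2) = (1524095·1524095 + 429·73584·73584, 1524095·73584 + 73584·1524095) = (4645731138049, 224298012960)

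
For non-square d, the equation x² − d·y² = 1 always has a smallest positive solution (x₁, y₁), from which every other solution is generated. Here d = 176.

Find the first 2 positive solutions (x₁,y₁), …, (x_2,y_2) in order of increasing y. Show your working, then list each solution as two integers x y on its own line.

[13; 3,1,3,26] for √176; ℓ=4 ⇒ convergent index 3
i=0: a=13 ⇒ p=13, q=1
…
i=2: a=1 ⇒ p=53, q=4
i=3: a=3 ⇒ p=199, q=15
fundamental: x₁=199, y₁=15  (since 39601 − 176·225 = 1)
(x_2, y_2) = (199·199 + 176·15·15, 199·15 + 15·199) = (79201, 5970)

199 15
79201 5970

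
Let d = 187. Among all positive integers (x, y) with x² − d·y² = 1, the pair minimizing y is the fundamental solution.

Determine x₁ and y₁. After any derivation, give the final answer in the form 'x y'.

d=187: √d = [13; 1,2,13,2,1,26] (ℓ=6, even), read p_5/q_5
a_0=13:  p_0=13·1+0=13,  q_0=13·0+1=1
a_1=1:  p_1=1·13+1=14,  q_1=1·1+0=1
a_2=2:  p_2=2·14+13=41,  q_2=2·1+1=3
a_3=13:  p_3=13·41+14=547,  q_3=13·3+1=40
a_4=2:  p_4=2·547+41=1135,  q_4=2·40+3=83
a_5=1:  p_5=1·1135+547=1682,  q_5=1·83+40=123
→ (1682, 123).  Check: 1682²=2829124, 187·123²=2829123, difference 1.

1682 123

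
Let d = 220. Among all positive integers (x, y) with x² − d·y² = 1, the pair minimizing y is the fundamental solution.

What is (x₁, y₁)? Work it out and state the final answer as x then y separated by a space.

√220 → a₀=14, period (1,4,1,28); ℓ=4 even so k=3
a_0=14:  p_0=14·1+0=14,  q_0=14·0+1=1
…
a_2=4:  p_2=4·15+14=74,  q_2=4·1+1=5
a_3=1:  p_3=1·74+15=89,  q_3=1·5+1=6
→ (89, 6).  Check: 89²=7921, 220·6²=7920, difference 1.

89 6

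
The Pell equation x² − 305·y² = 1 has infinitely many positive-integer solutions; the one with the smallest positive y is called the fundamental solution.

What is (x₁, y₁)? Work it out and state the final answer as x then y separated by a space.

489 28

√305 = [17; 2,6,2,34, …], period ℓ=4 (even) → k=3
k=0  a_k=17  p_k/q_k = 17/1
…
k=2  a_k=6  p_k/q_k = 227/13
k=3  a_k=2  p_k/q_k = 489/28
fundamental: x₁=489, y₁=28  (since 239121 − 305·784 = 1)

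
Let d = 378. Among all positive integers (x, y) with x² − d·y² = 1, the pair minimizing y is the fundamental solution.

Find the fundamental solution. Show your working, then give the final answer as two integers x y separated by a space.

8749 450

d=378: √d = [19; 2,3,1,4,1,3,2,38] (ℓ=8, even), read p_7/q_7
i=0: a=19 ⇒ p=19, q=1
i=1: a=2 ⇒ p=39, q=2
…
i=3: a=1 ⇒ p=175, q=9
…
i=5: a=1 ⇒ p=1011, q=52
i=6: a=3 ⇒ p=3869, q=199
i=7: a=2 ⇒ p=8749, q=450
→ (8749, 450).  Check: 8749²=76545001, 378·450²=76545000, difference 1.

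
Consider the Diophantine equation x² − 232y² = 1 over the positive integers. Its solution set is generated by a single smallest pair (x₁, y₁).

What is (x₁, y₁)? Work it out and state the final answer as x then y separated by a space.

[15; 4,3,7,3,4,30] for √232; ℓ=6 ⇒ convergent index 5
i=0: a=15 ⇒ p=15, q=1
…
i=4: a=3 ⇒ p=4539, q=298
i=5: a=4 ⇒ p=19603, q=1287
→ (19603, 1287).  Check: 19603²=384277609, 232·1287²=384277608, difference 1.

19603 1287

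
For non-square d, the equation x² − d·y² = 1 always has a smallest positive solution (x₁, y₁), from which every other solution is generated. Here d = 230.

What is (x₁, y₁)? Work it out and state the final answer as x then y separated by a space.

√230 → a₀=15, period (6,30); ℓ=2 even so k=1
k=0  a_k=15  p_k/q_k = 15/1
k=1  a_k=6  p_k/q_k = 91/6
(x₁, y₁) = (91, 6);  91² − 230·6² = 1 ✓

91 6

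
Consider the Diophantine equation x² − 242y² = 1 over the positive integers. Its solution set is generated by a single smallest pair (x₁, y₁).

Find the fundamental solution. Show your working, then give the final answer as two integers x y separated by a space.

[15; 1,1,3,1,14,1,3,1,1,30] for √242; ℓ=10 ⇒ convergent index 9
step 0: (15, 1)  from 15·(1,0) + (0,1)
…
step 2: (31, 2)  from 1·(16,1) + (15,1)
…
step 4: (140, 9)  from 1·(109,7) + (31,2)
…
step 7: (8696, 559)  from 3·(2209,142) + (2069,133)
step 8: (10905, 701)  from 1·(8696,559) + (2209,142)
step 9: (19601, 1260)  from 1·(10905,701) + (8696,559)
(x₁, y₁) = (19601, 1260);  19601² − 242·1260² = 1 ✓

19601 1260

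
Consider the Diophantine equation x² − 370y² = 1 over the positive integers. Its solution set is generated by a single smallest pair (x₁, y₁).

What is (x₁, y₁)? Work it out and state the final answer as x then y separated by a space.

[19; 4,4,38] for √370; ℓ=3 ⇒ convergent index 5
a_0=19:  p_0=19·1+0=19,  q_0=19·0+1=1
a_1=4:  p_1=4·19+1=77,  q_1=4·1+0=4
a_2=4:  p_2=4·77+19=327,  q_2=4·4+1=17
a_3=38:  p_3=38·327+77=12503,  q_3=38·17+4=650
a_4=4:  p_4=4·12503+327=50339,  q_4=4·650+17=2617
a_5=4:  p_5=4·50339+12503=213859,  q_5=4·2617+650=11118
(x₁, y₁) = (213859, 11118);  213859² − 370·11118² = 1 ✓

213859 11118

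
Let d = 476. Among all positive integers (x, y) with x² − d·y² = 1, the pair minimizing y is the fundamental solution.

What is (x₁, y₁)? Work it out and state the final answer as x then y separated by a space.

28799 1320

√476 = [21; 1,4,2,10,2,4,1,42, …], period ℓ=8 (even) → k=7
a_0=21:  p_0=21·1+0=21,  q_0=21·0+1=1
a_1=1:  p_1=1·21+1=22,  q_1=1·1+0=1
…
a_3=2:  p_3=2·109+22=240,  q_3=2·5+1=11
a_4=10:  p_4=10·240+109=2509,  q_4=10·11+5=115
…
a_6=4:  p_6=4·5258+2509=23541,  q_6=4·241+115=1079
a_7=1:  p_7=1·23541+5258=28799,  q_7=1·1079+241=1320
→ (28799, 1320).  Check: 28799²=829382401, 476·1320²=829382400, difference 1.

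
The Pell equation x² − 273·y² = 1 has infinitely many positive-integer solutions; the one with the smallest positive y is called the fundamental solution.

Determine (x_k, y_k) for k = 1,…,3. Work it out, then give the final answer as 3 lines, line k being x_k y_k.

727 44
1057057 63976
1536960151 93021060

√273 = [16; 1,1,10,1,1,32, …], period ℓ=6 (even) → k=5
k=0  a_k=16  p_k/q_k = 16/1
…
k=2  a_k=1  p_k/q_k = 33/2
k=3  a_k=10  p_k/q_k = 347/21
k=4  a_k=1  p_k/q_k = 380/23
k=5  a_k=1  p_k/q_k = 727/44
→ (727, 44).  Check: 727²=528529, 273·44²=528528, difference 1.
k=2:  x_2 = 727·727+273·44·44 = 1057057,  y_2 = 727·44+44·727 = 63976
k=3:  x_3 = 727·1057057+273·44·63976 = 1536960151,  y_3 = 727·63976+44·1057057 = 93021060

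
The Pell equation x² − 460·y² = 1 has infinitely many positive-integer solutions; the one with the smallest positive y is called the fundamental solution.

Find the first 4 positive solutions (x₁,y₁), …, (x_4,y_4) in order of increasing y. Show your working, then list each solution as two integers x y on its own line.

√460 = [21; 2,4,3,1,2,10,2,1,3,4,2,42, …], period ℓ=12 (even) → k=11
step 0: (21, 1)  from 21·(1,0) + (0,1)
…
step 3: (622, 29)  from 3·(193,9) + (43,2)
step 4: (815, 38)  from 1·(622,29) + (193,9)
…
step 10: (1135029, 52921)  from 4·(265693,12388) + (72257,3369)
step 11: (2535751, 118230)  from 2·(1135029,52921) + (265693,12388)
fundamental: x₁=2535751, y₁=118230  (since 6430033134001 − 460·13978332900 = 1)
n=2: (2535751,118230)∘(2535751,118230) = (2535751·2535751+460·118230·118230, 2535751·118230+118230·2535751) = (12860066268001,599603681460)
n=3: (12860066268001,599603681460)∘(2535751,118230) = (2535751·12860066268001+460·118230·599603681460, 2535751·599603681460+118230·12860066268001) = (65219851798297071751,3040891269731634690)
n=4: (65219851798297071751,3040891269731634690)∘(2535751,118230) = (2535751·65219851798297071751+460·118230·3040891269731634690, 2535751·3040891269731634690+118230·65219851798297071751) = (330762608834754335913072001,15421886156225925189922920)

2535751 118230
12860066268001 599603681460
65219851798297071751 3040891269731634690
330762608834754335913072001 15421886156225925189922920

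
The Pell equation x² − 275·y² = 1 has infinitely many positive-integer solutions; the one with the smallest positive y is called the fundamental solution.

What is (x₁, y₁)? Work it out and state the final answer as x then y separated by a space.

d=275: √d = [16; 1,1,2,1,1,32] (ℓ=6, even), read p_5/q_5
k=0  a_k=16  p_k/q_k = 16/1
k=1  a_k=1  p_k/q_k = 17/1
…
k=3  a_k=2  p_k/q_k = 83/5
k=4  a_k=1  p_k/q_k = 116/7
k=5  a_k=1  p_k/q_k = 199/12
→ (199, 12).  Check: 199²=39601, 275·12²=39600, difference 1.

199 12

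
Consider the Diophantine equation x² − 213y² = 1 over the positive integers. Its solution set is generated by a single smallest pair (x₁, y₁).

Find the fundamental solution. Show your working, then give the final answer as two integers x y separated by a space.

194399 13320

√213 = [14; 1,1,2,6,1,8,1,6,2,1,1,28, …], period ℓ=12 (even) → k=11
k=0  a_k=14  p_k/q_k = 14/1
…
k=6  a_k=8  p_k/q_k = 4787/328
…
k=10  a_k=1  p_k/q_k = 115574/7919
k=11  a_k=1  p_k/q_k = 194399/13320
fundamental: x₁=194399, y₁=13320  (since 37790971201 − 213·177422400 = 1)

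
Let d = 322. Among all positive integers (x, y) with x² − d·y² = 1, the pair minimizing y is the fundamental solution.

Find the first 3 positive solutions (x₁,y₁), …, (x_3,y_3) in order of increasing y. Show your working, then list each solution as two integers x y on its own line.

323 18
208657 11628
134792099 7511670

√322 → a₀=17, period (1,16,1,34); ℓ=4 even so k=3
a_0=17:  p_0=17·1+0=17,  q_0=17·0+1=1
a_1=1:  p_1=1·17+1=18,  q_1=1·1+0=1
a_2=16:  p_2=16·18+17=305,  q_2=16·1+1=17
a_3=1:  p_3=1·305+18=323,  q_3=1·17+1=18
(x₁, y₁) = (323, 18);  323² − 322·18² = 1 ✓
(323+18√322)^2 = 208657 + 11628√322
(323+18√322)^3 = 134792099 + 7511670√322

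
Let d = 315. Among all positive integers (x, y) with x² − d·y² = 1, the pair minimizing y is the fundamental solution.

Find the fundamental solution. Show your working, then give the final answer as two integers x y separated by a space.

√315 = [17; 1,2,1,34, …], period ℓ=4 (even) → k=3
a_0=17:  p_0=17·1+0=17,  q_0=17·0+1=1
a_1=1:  p_1=1·17+1=18,  q_1=1·1+0=1
a_2=2:  p_2=2·18+17=53,  q_2=2·1+1=3
a_3=1:  p_3=1·53+18=71,  q_3=1·3+1=4
(x₁, y₁) = (71, 4);  71² − 315·4² = 1 ✓

71 4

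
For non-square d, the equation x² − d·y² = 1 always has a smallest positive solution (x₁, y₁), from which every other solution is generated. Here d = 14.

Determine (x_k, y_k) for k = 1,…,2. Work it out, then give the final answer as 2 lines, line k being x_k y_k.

15 4
449 120

√14 → a₀=3, period (1,2,1,6); ℓ=4 even so k=3
a_0=3:  p_0=3·1+0=3,  q_0=3·0+1=1
…
a_2=2:  p_2=2·4+3=11,  q_2=2·1+1=3
a_3=1:  p_3=1·11+4=15,  q_3=1·3+1=4
fundamental: x₁=15, y₁=4  (since 225 − 14·16 = 1)
k=2:  x_2 = 15·15+14·4·4 = 449,  y_2 = 15·4+4·15 = 120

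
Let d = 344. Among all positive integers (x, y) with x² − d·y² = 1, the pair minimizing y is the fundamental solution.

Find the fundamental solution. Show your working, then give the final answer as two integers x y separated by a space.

10405 561

[18; 1,1,4,1,3,1,4,1,1,36] for √344; ℓ=10 ⇒ convergent index 9
a_0=18:  p_0=18·1+0=18,  q_0=18·0+1=1
…
a_4=1:  p_4=1·167+37=204,  q_4=1·9+2=11
a_5=3:  p_5=3·204+167=779,  q_5=3·11+9=42
a_6=1:  p_6=1·779+204=983,  q_6=1·42+11=53
…
a_8=1:  p_8=1·4711+983=5694,  q_8=1·254+53=307
a_9=1:  p_9=1·5694+4711=10405,  q_9=1·307+254=561
(x₁, y₁) = (10405, 561);  10405² − 344·561² = 1 ✓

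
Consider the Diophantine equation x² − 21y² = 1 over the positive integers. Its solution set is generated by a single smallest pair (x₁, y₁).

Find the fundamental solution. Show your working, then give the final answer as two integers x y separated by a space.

[4; 1,1,2,1,1,8] for √21; ℓ=6 ⇒ convergent index 5
k=0  a_k=4  p_k/q_k = 4/1
k=1  a_k=1  p_k/q_k = 5/1
…
k=4  a_k=1  p_k/q_k = 32/7
k=5  a_k=1  p_k/q_k = 55/12
(x₁, y₁) = (55, 12);  55² − 21·12² = 1 ✓

55 12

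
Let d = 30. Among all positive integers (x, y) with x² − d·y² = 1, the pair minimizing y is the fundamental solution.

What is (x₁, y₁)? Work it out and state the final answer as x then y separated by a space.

11 2

√30 → a₀=5, period (2,10); ℓ=2 even so k=1
step 0: (5, 1)  from 5·(1,0) + (0,1)
step 1: (11, 2)  from 2·(5,1) + (1,0)
fundamental: x₁=11, y₁=2  (since 121 − 30·4 = 1)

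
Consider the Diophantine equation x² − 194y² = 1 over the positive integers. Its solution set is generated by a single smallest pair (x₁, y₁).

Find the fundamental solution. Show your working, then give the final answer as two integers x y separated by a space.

195 14

√194 → a₀=13, period (1,12,1,26); ℓ=4 even so k=3
k=0  a_k=13  p_k/q_k = 13/1
…
k=2  a_k=12  p_k/q_k = 181/13
k=3  a_k=1  p_k/q_k = 195/14
(x₁, y₁) = (195, 14);  195² − 194·14² = 1 ✓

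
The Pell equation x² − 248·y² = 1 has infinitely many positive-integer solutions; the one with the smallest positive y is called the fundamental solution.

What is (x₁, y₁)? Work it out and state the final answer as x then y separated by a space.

63 4

[15; 1,2,1,30] for √248; ℓ=4 ⇒ convergent index 3
i=0: a=15 ⇒ p=15, q=1
i=1: a=1 ⇒ p=16, q=1
i=2: a=2 ⇒ p=47, q=3
i=3: a=1 ⇒ p=63, q=4
(x₁, y₁) = (63, 4);  63² − 248·4² = 1 ✓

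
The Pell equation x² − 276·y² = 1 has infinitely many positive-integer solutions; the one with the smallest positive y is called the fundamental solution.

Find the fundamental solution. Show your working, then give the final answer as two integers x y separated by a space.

d=276: √d = [16; 1,1,1,1,2,2,2,1,1,1,1,32] (ℓ=12, even), read p_11/q_11
a_0=16:  p_0=16·1+0=16,  q_0=16·0+1=1
a_1=1:  p_1=1·16+1=17,  q_1=1·1+0=1
a_2=1:  p_2=1·17+16=33,  q_2=1·1+1=2
…
a_4=1:  p_4=1·50+33=83,  q_4=1·3+2=5
…
a_7=2:  p_7=2·515+216=1246,  q_7=2·31+13=75
a_8=1:  p_8=1·1246+515=1761,  q_8=1·75+31=106
…
a_10=1:  p_10=1·3007+1761=4768,  q_10=1·181+106=287
a_11=1:  p_11=1·4768+3007=7775,  q_11=1·287+181=468
fundamental: x₁=7775, y₁=468  (since 60450625 − 276·219024 = 1)

7775 468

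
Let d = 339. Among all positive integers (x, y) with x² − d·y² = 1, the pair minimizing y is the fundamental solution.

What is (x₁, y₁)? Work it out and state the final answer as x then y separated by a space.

[18; 2,2,2,1,17,1,2,2,2,36] for √339; ℓ=10 ⇒ convergent index 9
i=0: a=18 ⇒ p=18, q=1
…
i=2: a=2 ⇒ p=92, q=5
i=3: a=2 ⇒ p=221, q=12
i=4: a=1 ⇒ p=313, q=17
i=5: a=17 ⇒ p=5542, q=301
…
i=7: a=2 ⇒ p=17252, q=937
i=8: a=2 ⇒ p=40359, q=2192
i=9: a=2 ⇒ p=97970, q=5321
→ (97970, 5321).  Check: 97970²=9598120900, 339·5321²=9598120899, difference 1.

97970 5321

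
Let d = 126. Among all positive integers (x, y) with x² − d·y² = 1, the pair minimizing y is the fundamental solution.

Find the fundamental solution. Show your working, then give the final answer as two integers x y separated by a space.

√126 → a₀=11, period (4,2,4,22); ℓ=4 even so k=3
k=0  a_k=11  p_k/q_k = 11/1
…
k=2  a_k=2  p_k/q_k = 101/9
k=3  a_k=4  p_k/q_k = 449/40
fundamental: x₁=449, y₁=40  (since 201601 − 126·1600 = 1)

449 40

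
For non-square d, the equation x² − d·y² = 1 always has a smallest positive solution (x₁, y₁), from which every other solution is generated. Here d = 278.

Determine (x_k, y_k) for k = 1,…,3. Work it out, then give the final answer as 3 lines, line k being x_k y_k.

√278 = [16; 1,2,16,2,1,32, …], period ℓ=6 (even) → k=5
k=0  a_k=16  p_k/q_k = 16/1
…
k=2  a_k=2  p_k/q_k = 50/3
…
k=4  a_k=2  p_k/q_k = 1684/101
k=5  a_k=1  p_k/q_k = 2501/150
(x₁, y₁) = (2501, 150);  2501² − 278·150² = 1 ✓
(2501+150√278)^2 = 12510001 + 750300√278
(2501+150√278)^3 = 62575022501 + 3753000450√278

2501 150
12510001 750300
62575022501 3753000450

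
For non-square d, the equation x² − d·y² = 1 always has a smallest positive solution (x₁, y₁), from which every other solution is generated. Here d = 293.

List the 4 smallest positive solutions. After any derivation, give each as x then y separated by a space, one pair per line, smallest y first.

12320649 719780
303596783562401 17736313474440
7481018815602612315849 437045785745090703340
184342013978870716056521769601 10769375446188914321717060880

√293 → a₀=17, period (8,1,1,8,34); ℓ=5 odd so k=9
k=0  a_k=17  p_k/q_k = 17/1
k=1  a_k=8  p_k/q_k = 137/8
…
k=5  a_k=34  p_k/q_k = 84679/4947
k=6  a_k=8  p_k/q_k = 679914/39721
…
k=8  a_k=1  p_k/q_k = 1444507/84389
k=9  a_k=8  p_k/q_k = 12320649/719780
(x₁, y₁) = (12320649, 719780);  12320649² − 293·719780² = 1 ✓
n=2: (12320649,719780)∘(12320649,719780) = (12320649·12320649+293·719780·719780, 12320649·719780+719780·12320649) = (303596783562401,17736313474440)
n=3: (303596783562401,17736313474440)∘(12320649,719780) = (12320649·303596783562401+293·719780·17736313474440, 12320649·17736313474440+719780·303596783562401) = (7481018815602612315849,437045785745090703340)
n=4: (7481018815602612315849,437045785745090703340)∘(12320649,719780) = (12320649·7481018815602612315849+293·719780·437045785745090703340, 12320649·437045785745090703340+719780·7481018815602612315849) = (184342013978870716056521769601,10769375446188914321717060880)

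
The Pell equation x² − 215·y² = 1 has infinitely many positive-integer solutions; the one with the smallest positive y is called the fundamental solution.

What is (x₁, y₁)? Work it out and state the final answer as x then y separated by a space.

44 3

√215 = [14; 1,1,1,28, …], period ℓ=4 (even) → k=3
i=0: a=14 ⇒ p=14, q=1
i=1: a=1 ⇒ p=15, q=1
i=2: a=1 ⇒ p=29, q=2
i=3: a=1 ⇒ p=44, q=3
fundamental: x₁=44, y₁=3  (since 1936 − 215·9 = 1)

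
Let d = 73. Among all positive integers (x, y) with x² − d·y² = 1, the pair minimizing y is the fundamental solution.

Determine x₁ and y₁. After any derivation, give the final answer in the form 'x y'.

2281249 267000

√73 → a₀=8, period (1,1,5,5,1,1,16); ℓ=7 odd so k=13
step 0: (8, 1)  from 8·(1,0) + (0,1)
step 1: (9, 1)  from 1·(8,1) + (1,0)
…
step 4: (487, 57)  from 5·(94,11) + (17,2)
step 5: (581, 68)  from 1·(487,57) + (94,11)
…
step 8: (18737, 2193)  from 1·(17669,2068) + (1068,125)
…
step 10: (200767, 23498)  from 5·(36406,4261) + (18737,2193)
…
step 12: (1241008, 145249)  from 1·(1040241,121751) + (200767,23498)
step 13: (2281249, 267000)  from 1·(1241008,145249) + (1040241,121751)
(x₁, y₁) = (2281249, 267000);  2281249² − 73·267000² = 1 ✓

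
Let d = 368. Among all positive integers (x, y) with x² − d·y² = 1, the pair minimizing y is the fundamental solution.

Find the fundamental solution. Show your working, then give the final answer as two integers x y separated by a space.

1151 60

√368 = [19; 5,2,5,38, …], period ℓ=4 (even) → k=3
a_0=19:  p_0=19·1+0=19,  q_0=19·0+1=1
a_1=5:  p_1=5·19+1=96,  q_1=5·1+0=5
a_2=2:  p_2=2·96+19=211,  q_2=2·5+1=11
a_3=5:  p_3=5·211+96=1151,  q_3=5·11+5=60
(x₁, y₁) = (1151, 60);  1151² − 368·60² = 1 ✓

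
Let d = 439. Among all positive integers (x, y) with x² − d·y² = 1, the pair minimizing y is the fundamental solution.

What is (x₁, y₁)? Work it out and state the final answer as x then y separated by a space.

440 21

√439 → a₀=20, period (1,19,1,40); ℓ=4 even so k=3
i=0: a=20 ⇒ p=20, q=1
…
i=2: a=19 ⇒ p=419, q=20
i=3: a=1 ⇒ p=440, q=21
→ (440, 21).  Check: 440²=193600, 439·21²=193599, difference 1.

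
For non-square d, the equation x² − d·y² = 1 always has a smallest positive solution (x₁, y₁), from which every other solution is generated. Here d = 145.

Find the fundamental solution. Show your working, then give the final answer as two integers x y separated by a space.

[12; 24] for √145; ℓ=1 ⇒ convergent index 1
step 0: (12, 1)  from 12·(1,0) + (0,1)
step 1: (289, 24)  from 24·(12,1) + (1,0)
(x₁, y₁) = (289, 24);  289² − 145·24² = 1 ✓

289 24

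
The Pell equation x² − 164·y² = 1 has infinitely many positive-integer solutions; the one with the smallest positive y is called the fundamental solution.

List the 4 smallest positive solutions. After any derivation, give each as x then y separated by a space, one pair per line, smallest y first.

√164 = [12; 1,4,6,4,1,24, …], period ℓ=6 (even) → k=5
step 0: (12, 1)  from 12·(1,0) + (0,1)
…
step 4: (1652, 129)  from 4·(397,31) + (64,5)
step 5: (2049, 160)  from 1·(1652,129) + (397,31)
→ (2049, 160).  Check: 2049²=4198401, 164·160²=4198400, difference 1.
(2049+160√164)^2 = 8396801 + 655680√164
(2049+160√164)^3 = 34410088449 + 2686976480√164
(2049+160√164)^4 = 141012534067201 + 11011228959360√164

2049 160
8396801 655680
34410088449 2686976480
141012534067201 11011228959360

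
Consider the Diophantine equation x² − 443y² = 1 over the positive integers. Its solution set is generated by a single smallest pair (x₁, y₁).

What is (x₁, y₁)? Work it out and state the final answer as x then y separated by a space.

√443 = [21; 21,42, …], period ℓ=2 (even) → k=1
step 0: (21, 1)  from 21·(1,0) + (0,1)
step 1: (442, 21)  from 21·(21,1) + (1,0)
(x₁, y₁) = (442, 21);  442² − 443·21² = 1 ✓

442 21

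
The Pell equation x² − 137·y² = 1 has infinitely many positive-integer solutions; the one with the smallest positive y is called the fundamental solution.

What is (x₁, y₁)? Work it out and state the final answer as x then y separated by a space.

d=137: √d = [11; 1,2,2,1,1,2,2,1,22] (ℓ=9, odd), read p_17/q_17
i=0: a=11 ⇒ p=11, q=1
i=1: a=1 ⇒ p=12, q=1
i=2: a=2 ⇒ p=35, q=3
…
i=4: a=1 ⇒ p=117, q=10
…
i=14: a=1 ⇒ p=694077, q=59299
i=15: a=2 ⇒ p=1796332, q=153471
i=16: a=2 ⇒ p=4286741, q=366241
i=17: a=1 ⇒ p=6083073, q=519712
fundamental: x₁=6083073, y₁=519712  (since 37003777123329 − 137·270100562944 = 1)

6083073 519712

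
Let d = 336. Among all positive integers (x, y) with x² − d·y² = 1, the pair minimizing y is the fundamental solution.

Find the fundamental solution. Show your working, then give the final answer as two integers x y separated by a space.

√336 → a₀=18, period (3,36); ℓ=2 even so k=1
i=0: a=18 ⇒ p=18, q=1
i=1: a=3 ⇒ p=55, q=3
fundamental: x₁=55, y₁=3  (since 3025 − 336·9 = 1)

55 3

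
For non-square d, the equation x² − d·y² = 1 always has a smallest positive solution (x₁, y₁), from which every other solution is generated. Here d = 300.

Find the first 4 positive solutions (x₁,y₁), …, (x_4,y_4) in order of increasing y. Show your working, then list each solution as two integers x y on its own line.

√300 = [17; 3,8,3,34, …], period ℓ=4 (even) → k=3
a_0=17:  p_0=17·1+0=17,  q_0=17·0+1=1
…
a_2=8:  p_2=8·52+17=433,  q_2=8·3+1=25
a_3=3:  p_3=3·433+52=1351,  q_3=3·25+3=78
→ (1351, 78).  Check: 1351²=1825201, 300·78²=1825200, difference 1.
(1351+78√300)^2 = 3650401 + 210756√300
(1351+78√300)^3 = 9863382151 + 569462634√300
(1351+78√300)^4 = 26650854921601 + 1538687826312√300

1351 78
3650401 210756
9863382151 569462634
26650854921601 1538687826312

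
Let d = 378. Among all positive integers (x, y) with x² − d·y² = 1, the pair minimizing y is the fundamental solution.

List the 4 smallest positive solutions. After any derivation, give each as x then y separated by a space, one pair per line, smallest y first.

8749 450
153090001 7874100
2678768828749 137781001350
46873096812360001 2410891953748200

√378 = [19; 2,3,1,4,1,3,2,38, …], period ℓ=8 (even) → k=7
k=0  a_k=19  p_k/q_k = 19/1
…
k=4  a_k=4  p_k/q_k = 836/43
k=5  a_k=1  p_k/q_k = 1011/52
k=6  a_k=3  p_k/q_k = 3869/199
k=7  a_k=2  p_k/q_k = 8749/450
(x₁, y₁) = (8749, 450);  8749² − 378·450² = 1 ✓
(x_2, y_2) = (8749·8749 + 378·450·450, 8749·450 + 450·8749) = (153090001, 7874100)
(x_3, y_3) = (8749·153090001 + 378·450·7874100, 8749·7874100 + 450·153090001) = (2678768828749, 137781001350)
(x_4, y_4) = (8749·2678768828749 + 378·450·137781001350, 8749·137781001350 + 450·2678768828749) = (46873096812360001, 2410891953748200)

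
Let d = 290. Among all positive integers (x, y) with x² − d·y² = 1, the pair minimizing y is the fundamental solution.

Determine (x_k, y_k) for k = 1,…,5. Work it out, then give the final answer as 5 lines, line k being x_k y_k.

579 34
670481 39372
776416419 45592742
899089542721 52796355864
1041144914054499 61138134497770

√290 → a₀=17, period (34); ℓ=1 odd so k=1
a_0=17:  p_0=17·1+0=17,  q_0=17·0+1=1
a_1=34:  p_1=34·17+1=579,  q_1=34·1+0=34
fundamental: x₁=579, y₁=34  (since 335241 − 290·1156 = 1)
n=2: (579,34)∘(579,34) = (579·579+290·34·34, 579·34+34·579) = (670481,39372)
n=3: (670481,39372)∘(579,34) = (579·670481+290·34·39372, 579·39372+34·670481) = (776416419,45592742)
n=4: (776416419,45592742)∘(579,34) = (579·776416419+290·34·45592742, 579·45592742+34·776416419) = (899089542721,52796355864)
n=5: (899089542721,52796355864)∘(579,34) = (579·899089542721+290·34·52796355864, 579·52796355864+34·899089542721) = (1041144914054499,61138134497770)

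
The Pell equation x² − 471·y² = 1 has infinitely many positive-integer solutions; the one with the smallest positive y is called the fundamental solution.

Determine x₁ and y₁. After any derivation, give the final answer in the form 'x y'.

7838695 361188

[21; 1,2,2,1,3,…,2,1,42] for √471; ℓ=14 ⇒ convergent index 13
i=0: a=21 ⇒ p=21, q=1
…
i=2: a=2 ⇒ p=65, q=3
i=3: a=2 ⇒ p=152, q=7
i=4: a=1 ⇒ p=217, q=10
i=5: a=3 ⇒ p=803, q=37
…
i=7: a=14 ⇒ p=48809, q=2249
…
i=9: a=3 ⇒ p=644804, q=29711
i=10: a=1 ⇒ p=843469, q=38865
…
i=12: a=2 ⇒ p=5506953, q=253747
i=13: a=1 ⇒ p=7838695, q=361188
fundamental: x₁=7838695, y₁=361188  (since 61445139303025 − 471·130456771344 = 1)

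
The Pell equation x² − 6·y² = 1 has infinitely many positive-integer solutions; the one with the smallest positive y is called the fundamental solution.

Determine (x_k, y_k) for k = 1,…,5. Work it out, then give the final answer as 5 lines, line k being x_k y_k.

5 2
49 20
485 198
4801 1960
47525 19402

√6 → a₀=2, period (2,4); ℓ=2 even so k=1
i=0: a=2 ⇒ p=2, q=1
i=1: a=2 ⇒ p=5, q=2
(x₁, y₁) = (5, 2);  5² − 6·2² = 1 ✓
(5+2√6)^2 = 49 + 20√6
(5+2√6)^3 = 485 + 198√6
(5+2√6)^4 = 4801 + 1960√6
(5+2√6)^5 = 47525 + 19402√6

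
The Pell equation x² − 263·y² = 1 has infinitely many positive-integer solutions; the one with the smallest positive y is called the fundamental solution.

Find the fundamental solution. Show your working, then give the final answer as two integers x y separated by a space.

d=263: √d = [16; 4,1,1,1,1,15,1,1,1,1,4,32] (ℓ=12, even), read p_11/q_11
a_0=16:  p_0=16·1+0=16,  q_0=16·0+1=1
…
a_7=1:  p_7=1·5822+373=6195,  q_7=1·359+23=382
…
a_9=1:  p_9=1·12017+6195=18212,  q_9=1·741+382=1123
a_10=1:  p_10=1·18212+12017=30229,  q_10=1·1123+741=1864
a_11=4:  p_11=4·30229+18212=139128,  q_11=4·1864+1123=8579
fundamental: x₁=139128, y₁=8579  (since 19356600384 − 263·73599241 = 1)

139128 8579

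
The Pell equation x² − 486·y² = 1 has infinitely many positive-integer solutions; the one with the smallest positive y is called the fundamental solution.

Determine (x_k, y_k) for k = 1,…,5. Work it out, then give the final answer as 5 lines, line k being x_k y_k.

d=486: √d = [22; 22,44] (ℓ=2, even), read p_1/q_1
a_0=22:  p_0=22·1+0=22,  q_0=22·0+1=1
a_1=22:  p_1=22·22+1=485,  q_1=22·1+0=22
fundamental: x₁=485, y₁=22  (since 235225 − 486·484 = 1)
k=2:  x_2 = 485·485+486·22·22 = 470449,  y_2 = 485·22+22·485 = 21340
k=3:  x_3 = 485·470449+486·22·21340 = 456335045,  y_3 = 485·21340+22·470449 = 20699778
k=4:  x_4 = 485·456335045+486·22·20699778 = 442644523201,  y_4 = 485·20699778+22·456335045 = 20078763320
k=5:  x_5 = 485·442644523201+486·22·20078763320 = 429364731169925,  y_5 = 485·20078763320+22·442644523201 = 19476379720622

485 22
470449 21340
456335045 20699778
442644523201 20078763320
429364731169925 19476379720622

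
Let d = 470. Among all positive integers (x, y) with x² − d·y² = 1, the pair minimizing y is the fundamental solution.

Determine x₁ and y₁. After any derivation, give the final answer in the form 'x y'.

1691 78

d=470: √d = [21; 1,2,8,2,1,42] (ℓ=6, even), read p_5/q_5
k=0  a_k=21  p_k/q_k = 21/1
…
k=4  a_k=2  p_k/q_k = 1149/53
k=5  a_k=1  p_k/q_k = 1691/78
→ (1691, 78).  Check: 1691²=2859481, 470·78²=2859480, difference 1.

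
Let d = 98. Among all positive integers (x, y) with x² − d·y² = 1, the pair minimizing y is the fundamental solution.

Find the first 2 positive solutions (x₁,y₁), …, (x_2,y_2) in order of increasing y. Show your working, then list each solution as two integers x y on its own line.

99 10
19601 1980

√98 → a₀=9, period (1,8,1,18); ℓ=4 even so k=3
i=0: a=9 ⇒ p=9, q=1
i=1: a=1 ⇒ p=10, q=1
i=2: a=8 ⇒ p=89, q=9
i=3: a=1 ⇒ p=99, q=10
fundamental: x₁=99, y₁=10  (since 9801 − 98·100 = 1)
(x_2, y_2) = (99·99 + 98·10·10, 99·10 + 10·99) = (19601, 1980)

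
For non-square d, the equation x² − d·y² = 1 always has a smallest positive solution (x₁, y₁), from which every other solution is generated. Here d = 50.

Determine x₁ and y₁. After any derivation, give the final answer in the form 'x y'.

99 14

d=50: √d = [7; 14] (ℓ=1, odd), read p_1/q_1
k=0  a_k=7  p_k/q_k = 7/1
k=1  a_k=14  p_k/q_k = 99/14
→ (99, 14).  Check: 99²=9801, 50·14²=9800, difference 1.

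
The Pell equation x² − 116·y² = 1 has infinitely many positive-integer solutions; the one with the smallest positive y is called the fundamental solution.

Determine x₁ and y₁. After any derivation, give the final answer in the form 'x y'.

9801 910

√116 = [10; 1,3,2,1,4,1,2,3,1,20, …], period ℓ=10 (even) → k=9
i=0: a=10 ⇒ p=10, q=1
…
i=5: a=4 ⇒ p=657, q=61
…
i=8: a=3 ⇒ p=7550, q=701
i=9: a=1 ⇒ p=9801, q=910
→ (9801, 910).  Check: 9801²=96059601, 116·910²=96059600, difference 1.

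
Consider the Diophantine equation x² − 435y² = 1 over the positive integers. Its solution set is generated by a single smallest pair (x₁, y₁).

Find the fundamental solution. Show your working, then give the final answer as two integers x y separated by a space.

146 7

√435 = [20; 1,5,1,40, …], period ℓ=4 (even) → k=3
i=0: a=20 ⇒ p=20, q=1
…
i=2: a=5 ⇒ p=125, q=6
i=3: a=1 ⇒ p=146, q=7
fundamental: x₁=146, y₁=7  (since 21316 − 435·49 = 1)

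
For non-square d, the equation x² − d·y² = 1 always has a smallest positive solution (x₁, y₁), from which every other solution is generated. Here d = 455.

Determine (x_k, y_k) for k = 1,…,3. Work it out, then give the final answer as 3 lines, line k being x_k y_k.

64 3
8191 384
1048384 49149

d=455: √d = [21; 3,42] (ℓ=2, even), read p_1/q_1
step 0: (21, 1)  from 21·(1,0) + (0,1)
step 1: (64, 3)  from 3·(21,1) + (1,0)
→ (64, 3).  Check: 64²=4096, 455·3²=4095, difference 1.
(x_2, y_2) = (64·64 + 455·3·3, 64·3 + 3·64) = (8191, 384)
(x_3, y_3) = (64·8191 + 455·3·384, 64·384 + 3·8191) = (1048384, 49149)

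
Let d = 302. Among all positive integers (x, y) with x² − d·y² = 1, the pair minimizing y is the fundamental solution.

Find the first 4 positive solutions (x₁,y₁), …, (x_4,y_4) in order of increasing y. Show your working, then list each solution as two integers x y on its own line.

[17; 2,1,1,1,4,…,1,2,34] for √302; ℓ=16 ⇒ convergent index 15
i=0: a=17 ⇒ p=17, q=1
i=1: a=2 ⇒ p=35, q=2
…
i=4: a=1 ⇒ p=139, q=8
i=5: a=4 ⇒ p=643, q=37
…
i=8: a=16 ⇒ p=34513, q=1986
…
i=11: a=4 ⇒ p=467281, q=26889
…
i=14: a=1 ⇒ p=1617193, q=93059
i=15: a=2 ⇒ p=4276623, q=246092
→ (4276623, 246092).  Check: 4276623²=18289504284129, 302·246092²=18289504284128, difference 1.
(4276623+246092√302)^2 = 36579008568257 + 2104885414632√302
(4276623+246092√302)^3 = 312869258720405635599 + 18003602753159249380√302
(4276623+246092√302)^4 = 2676047735673238042056036097 + 153989243234046232237072848√302

4276623 246092
36579008568257 2104885414632
312869258720405635599 18003602753159249380
2676047735673238042056036097 153989243234046232237072848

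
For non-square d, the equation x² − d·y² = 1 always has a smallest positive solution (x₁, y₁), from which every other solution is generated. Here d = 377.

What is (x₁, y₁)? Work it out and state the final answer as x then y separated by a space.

[19; 2,2,2,38] for √377; ℓ=4 ⇒ convergent index 3
i=0: a=19 ⇒ p=19, q=1
…
i=2: a=2 ⇒ p=97, q=5
i=3: a=2 ⇒ p=233, q=12
(x₁, y₁) = (233, 12);  233² − 377·12² = 1 ✓

233 12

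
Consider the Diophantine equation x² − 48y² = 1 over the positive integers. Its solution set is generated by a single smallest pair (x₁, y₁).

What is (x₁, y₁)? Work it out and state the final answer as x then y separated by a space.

7 1

√48 = [6; 1,12, …], period ℓ=2 (even) → k=1
step 0: (6, 1)  from 6·(1,0) + (0,1)
step 1: (7, 1)  from 1·(6,1) + (1,0)
(x₁, y₁) = (7, 1);  7² − 48·1² = 1 ✓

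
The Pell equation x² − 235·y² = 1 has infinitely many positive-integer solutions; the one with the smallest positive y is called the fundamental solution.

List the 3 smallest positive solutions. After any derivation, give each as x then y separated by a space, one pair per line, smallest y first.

[15; 3,30] for √235; ℓ=2 ⇒ convergent index 1
a_0=15:  p_0=15·1+0=15,  q_0=15·0+1=1
a_1=3:  p_1=3·15+1=46,  q_1=3·1+0=3
→ (46, 3).  Check: 46²=2116, 235·3²=2115, difference 1.
n=2: (46,3)∘(46,3) = (46·46+235·3·3, 46·3+3·46) = (4231,276)
n=3: (4231,276)∘(46,3) = (46·4231+235·3·276, 46·276+3·4231) = (389206,25389)

46 3
4231 276
389206 25389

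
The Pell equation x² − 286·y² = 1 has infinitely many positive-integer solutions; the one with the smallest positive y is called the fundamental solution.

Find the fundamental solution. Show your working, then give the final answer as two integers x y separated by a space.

√286 → a₀=16, period (1,10,3,3,2,3,3,10,1,32); ℓ=10 even so k=9
a_0=16:  p_0=16·1+0=16,  q_0=16·0+1=1
…
a_3=3:  p_3=3·186+17=575,  q_3=3·11+1=34
a_4=3:  p_4=3·575+186=1911,  q_4=3·34+11=113
…
a_6=3:  p_6=3·4397+1911=15102,  q_6=3·260+113=893
a_7=3:  p_7=3·15102+4397=49703,  q_7=3·893+260=2939
a_8=10:  p_8=10·49703+15102=512132,  q_8=10·2939+893=30283
a_9=1:  p_9=1·512132+49703=561835,  q_9=1·30283+2939=33222
→ (561835, 33222).  Check: 561835²=315658567225, 286·33222²=315658567224, difference 1.

561835 33222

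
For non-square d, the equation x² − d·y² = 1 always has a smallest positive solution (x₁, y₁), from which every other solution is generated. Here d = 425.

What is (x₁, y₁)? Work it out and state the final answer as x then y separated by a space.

√425 → a₀=20, period (1,1,1,1,1,1,40); ℓ=7 odd so k=13
a_0=20:  p_0=20·1+0=20,  q_0=20·0+1=1
a_1=1:  p_1=1·20+1=21,  q_1=1·1+0=1
…
a_3=1:  p_3=1·41+21=62,  q_3=1·2+1=3
a_4=1:  p_4=1·62+41=103,  q_4=1·3+2=5
a_5=1:  p_5=1·103+62=165,  q_5=1·5+3=8
a_6=1:  p_6=1·165+103=268,  q_6=1·8+5=13
a_7=40:  p_7=40·268+165=10885,  q_7=40·13+8=528
a_8=1:  p_8=1·10885+268=11153,  q_8=1·528+13=541
…
a_10=1:  p_10=1·22038+11153=33191,  q_10=1·1069+541=1610
…
a_12=1:  p_12=1·55229+33191=88420,  q_12=1·2679+1610=4289
a_13=1:  p_13=1·88420+55229=143649,  q_13=1·4289+2679=6968
→ (143649, 6968).  Check: 143649²=20635035201, 425·6968²=20635035200, difference 1.

143649 6968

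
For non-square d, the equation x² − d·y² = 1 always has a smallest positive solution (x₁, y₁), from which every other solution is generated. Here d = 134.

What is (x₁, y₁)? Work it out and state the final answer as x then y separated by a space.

145925 12606

d=134: √d = [11; 1,1,2,1,3,…,1,1,22] (ℓ=14, even), read p_13/q_13
i=0: a=11 ⇒ p=11, q=1
i=1: a=1 ⇒ p=12, q=1
i=2: a=1 ⇒ p=23, q=2
i=3: a=2 ⇒ p=58, q=5
…
i=5: a=3 ⇒ p=301, q=26
i=6: a=1 ⇒ p=382, q=33
i=7: a=10 ⇒ p=4121, q=356
i=8: a=1 ⇒ p=4503, q=389
i=9: a=3 ⇒ p=17630, q=1523
i=10: a=1 ⇒ p=22133, q=1912
…
i=12: a=1 ⇒ p=84029, q=7259
i=13: a=1 ⇒ p=145925, q=12606
(x₁, y₁) = (145925, 12606);  145925² − 134·12606² = 1 ✓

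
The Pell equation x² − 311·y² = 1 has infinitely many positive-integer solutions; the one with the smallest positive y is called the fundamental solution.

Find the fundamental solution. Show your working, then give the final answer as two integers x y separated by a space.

16883880 957397

[17; 1,1,1,2,1,…,1,1,34] for √311; ℓ=16 ⇒ convergent index 15
step 0: (17, 1)  from 17·(1,0) + (0,1)
…
step 2: (35, 2)  from 1·(18,1) + (17,1)
step 3: (53, 3)  from 1·(35,2) + (18,1)
…
step 5: (194, 11)  from 1·(141,8) + (53,3)
…
step 9: (217583, 12338)  from 3·(71158,4035) + (4109,233)
…
step 14: (10724507, 608131)  from 1·(6159373,349266) + (4565134,258865)
step 15: (16883880, 957397)  from 1·(10724507,608131) + (6159373,349266)
→ (16883880, 957397).  Check: 16883880²=285065403854400, 311·957397²=285065403854399, difference 1.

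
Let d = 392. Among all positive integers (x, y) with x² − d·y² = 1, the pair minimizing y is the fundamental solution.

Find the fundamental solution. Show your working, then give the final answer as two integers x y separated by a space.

[19; 1,3,1,38] for √392; ℓ=4 ⇒ convergent index 3
a_0=19:  p_0=19·1+0=19,  q_0=19·0+1=1
…
a_2=3:  p_2=3·20+19=79,  q_2=3·1+1=4
a_3=1:  p_3=1·79+20=99,  q_3=1·4+1=5
fundamental: x₁=99, y₁=5  (since 9801 − 392·25 = 1)

99 5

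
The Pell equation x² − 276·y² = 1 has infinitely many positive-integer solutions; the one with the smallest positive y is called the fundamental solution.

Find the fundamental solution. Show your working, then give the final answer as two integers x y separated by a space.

7775 468

√276 → a₀=16, period (1,1,1,1,2,2,2,1,1,1,1,32); ℓ=12 even so k=11
i=0: a=16 ⇒ p=16, q=1
…
i=2: a=1 ⇒ p=33, q=2
…
i=6: a=2 ⇒ p=515, q=31
i=7: a=2 ⇒ p=1246, q=75
…
i=10: a=1 ⇒ p=4768, q=287
i=11: a=1 ⇒ p=7775, q=468
→ (7775, 468).  Check: 7775²=60450625, 276·468²=60450624, difference 1.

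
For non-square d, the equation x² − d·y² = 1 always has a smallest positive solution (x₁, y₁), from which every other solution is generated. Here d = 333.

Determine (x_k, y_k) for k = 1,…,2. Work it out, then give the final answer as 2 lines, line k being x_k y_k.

[18; 4,36] for √333; ℓ=2 ⇒ convergent index 1
k=0  a_k=18  p_k/q_k = 18/1
k=1  a_k=4  p_k/q_k = 73/4
→ (73, 4).  Check: 73²=5329, 333·4²=5328, difference 1.
n=2: (73,4)∘(73,4) = (73·73+333·4·4, 73·4+4·73) = (10657,584)

73 4
10657 584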